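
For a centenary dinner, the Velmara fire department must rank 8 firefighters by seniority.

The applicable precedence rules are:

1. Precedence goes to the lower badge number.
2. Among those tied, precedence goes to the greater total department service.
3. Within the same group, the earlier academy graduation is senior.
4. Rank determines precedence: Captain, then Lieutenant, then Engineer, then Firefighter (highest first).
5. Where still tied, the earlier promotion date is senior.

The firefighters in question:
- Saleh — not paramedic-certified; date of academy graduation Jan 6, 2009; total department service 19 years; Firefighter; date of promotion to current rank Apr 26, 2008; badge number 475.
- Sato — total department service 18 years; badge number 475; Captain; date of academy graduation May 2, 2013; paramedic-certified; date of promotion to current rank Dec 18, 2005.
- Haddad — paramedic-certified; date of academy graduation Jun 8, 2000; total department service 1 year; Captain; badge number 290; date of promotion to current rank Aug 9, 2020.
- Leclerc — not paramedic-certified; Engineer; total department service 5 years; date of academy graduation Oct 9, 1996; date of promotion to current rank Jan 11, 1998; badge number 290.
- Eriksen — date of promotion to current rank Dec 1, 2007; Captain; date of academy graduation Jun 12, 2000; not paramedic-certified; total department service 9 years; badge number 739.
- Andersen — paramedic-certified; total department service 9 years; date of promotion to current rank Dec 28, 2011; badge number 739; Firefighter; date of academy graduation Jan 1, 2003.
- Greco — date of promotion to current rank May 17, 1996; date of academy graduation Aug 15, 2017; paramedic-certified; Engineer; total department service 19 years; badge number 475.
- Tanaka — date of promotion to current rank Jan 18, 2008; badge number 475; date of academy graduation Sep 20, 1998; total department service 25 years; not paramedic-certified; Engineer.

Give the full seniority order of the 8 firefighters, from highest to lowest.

By badge number (lower first): Leclerc and Haddad (both 290); then Tanaka, Saleh, Greco and Sato (each 475); then Eriksen and Andersen (both 739).
Among Leclerc and Haddad, by total department service (higher first): Leclerc (5 years) before Haddad (1 year).
Among Tanaka, Saleh, Greco and Sato, by total department service (higher first): Tanaka (25 years) before Saleh and Greco (19 years) before Sato (18 years).
Among Saleh and Greco, by date of academy graduation (earlier first): Saleh (Jan 6, 2009) before Greco (Aug 15, 2017).
Eriksen and Andersen both have total department service 9 years, so the next rule applies.
Among Eriksen and Andersen, by date of academy graduation (earlier first): Eriksen (Jun 12, 2000) before Andersen (Jan 1, 2003).
Full order: Leclerc, Haddad, Tanaka, Saleh, Greco, Sato, Eriksen, Andersen.

Leclerc, Haddad, Tanaka, Saleh, Greco, Sato, Eriksen, Andersen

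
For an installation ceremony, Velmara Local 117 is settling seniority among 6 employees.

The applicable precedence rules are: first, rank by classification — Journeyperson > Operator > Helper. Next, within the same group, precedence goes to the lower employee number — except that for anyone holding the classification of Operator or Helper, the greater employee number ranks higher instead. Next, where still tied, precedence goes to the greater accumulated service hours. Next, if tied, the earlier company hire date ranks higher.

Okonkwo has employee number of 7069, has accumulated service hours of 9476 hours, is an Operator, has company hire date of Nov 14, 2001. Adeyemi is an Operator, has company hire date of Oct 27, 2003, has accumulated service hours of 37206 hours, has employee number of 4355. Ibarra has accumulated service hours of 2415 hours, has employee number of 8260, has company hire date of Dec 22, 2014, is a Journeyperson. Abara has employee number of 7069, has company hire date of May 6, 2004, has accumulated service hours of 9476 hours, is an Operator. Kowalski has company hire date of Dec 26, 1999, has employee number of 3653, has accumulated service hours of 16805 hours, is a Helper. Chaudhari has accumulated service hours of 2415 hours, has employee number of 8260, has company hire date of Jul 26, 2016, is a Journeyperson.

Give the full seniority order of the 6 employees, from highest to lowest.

Ibarra, Chaudhari, Okonkwo, Abara, Adeyemi, Kowalski

By classification: Ibarra and Chaudhari (Journeyperson); then Okonkwo, Abara and Adeyemi (Operator); then Kowalski (Helper).
Ibarra and Chaudhari both have employee number 8260, so the next rule applies.
Ibarra and Chaudhari both have accumulated service hours 2415 hours, so the next rule applies.
Among Ibarra and Chaudhari, by company hire date (earlier first): Ibarra (Dec 22, 2014) before Chaudhari (Jul 26, 2016).
Among Okonkwo, Abara and Adeyemi, by employee number (higher first) (reversed rule for this group): Okonkwo and Abara (7069) before Adeyemi (4355).
Okonkwo and Abara both have accumulated service hours 9476 hours, so the next rule applies.
Among Okonkwo and Abara, by company hire date (earlier first): Okonkwo (Nov 14, 2001) before Abara (May 6, 2004).
Full order: Ibarra, Chaudhari, Okonkwo, Abara, Adeyemi, Kowalski.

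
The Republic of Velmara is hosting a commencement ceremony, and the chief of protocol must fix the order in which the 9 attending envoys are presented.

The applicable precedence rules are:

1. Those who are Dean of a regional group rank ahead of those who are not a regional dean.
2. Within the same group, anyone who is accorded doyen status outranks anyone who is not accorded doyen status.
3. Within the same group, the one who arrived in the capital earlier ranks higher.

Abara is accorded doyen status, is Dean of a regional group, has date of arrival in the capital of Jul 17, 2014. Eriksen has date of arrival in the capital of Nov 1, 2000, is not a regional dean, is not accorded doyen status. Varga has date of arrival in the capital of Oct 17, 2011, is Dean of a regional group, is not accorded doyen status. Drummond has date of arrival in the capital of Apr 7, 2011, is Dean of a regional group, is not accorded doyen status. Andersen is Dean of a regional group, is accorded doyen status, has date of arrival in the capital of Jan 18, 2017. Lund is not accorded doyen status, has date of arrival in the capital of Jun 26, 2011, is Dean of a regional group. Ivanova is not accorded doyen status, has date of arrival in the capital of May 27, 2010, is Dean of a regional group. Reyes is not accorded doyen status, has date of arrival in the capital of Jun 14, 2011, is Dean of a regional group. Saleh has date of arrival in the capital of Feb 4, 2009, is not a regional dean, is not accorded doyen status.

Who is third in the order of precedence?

By the first rule: Abara, Andersen, Ivanova, Drummond, Reyes, Lund and Varga (each Dean of a regional group); then Eriksen and Saleh (both not a regional dean).
Among Abara, Andersen, Ivanova, Drummond, Reyes, Lund and Varga, accorded doyen status before not accorded doyen status: Abara and Andersen (accorded doyen status) before Ivanova, Drummond, Reyes, Lund and Varga (not accorded doyen status).
Among Abara and Andersen, by date of arrival in the capital (earlier first): Abara (Jul 17, 2014) before Andersen (Jan 18, 2017).
Among Ivanova, Drummond, Reyes, Lund and Varga, by date of arrival in the capital (earlier first): Ivanova (May 27, 2010) before Drummond (Apr 7, 2011) before Reyes (Jun 14, 2011) before Lund (Jun 26, 2011) before Varga (Oct 17, 2011).
Eriksen and Saleh are each not accorded doyen status, so the next rule applies.
Among Eriksen and Saleh, by date of arrival in the capital (earlier first): Eriksen (Nov 1, 2000) before Saleh (Feb 4, 2009).
Order: Abara, Andersen, Ivanova, Drummond, Reyes, Lund, Varga, Eriksen, Saleh.

Ivanova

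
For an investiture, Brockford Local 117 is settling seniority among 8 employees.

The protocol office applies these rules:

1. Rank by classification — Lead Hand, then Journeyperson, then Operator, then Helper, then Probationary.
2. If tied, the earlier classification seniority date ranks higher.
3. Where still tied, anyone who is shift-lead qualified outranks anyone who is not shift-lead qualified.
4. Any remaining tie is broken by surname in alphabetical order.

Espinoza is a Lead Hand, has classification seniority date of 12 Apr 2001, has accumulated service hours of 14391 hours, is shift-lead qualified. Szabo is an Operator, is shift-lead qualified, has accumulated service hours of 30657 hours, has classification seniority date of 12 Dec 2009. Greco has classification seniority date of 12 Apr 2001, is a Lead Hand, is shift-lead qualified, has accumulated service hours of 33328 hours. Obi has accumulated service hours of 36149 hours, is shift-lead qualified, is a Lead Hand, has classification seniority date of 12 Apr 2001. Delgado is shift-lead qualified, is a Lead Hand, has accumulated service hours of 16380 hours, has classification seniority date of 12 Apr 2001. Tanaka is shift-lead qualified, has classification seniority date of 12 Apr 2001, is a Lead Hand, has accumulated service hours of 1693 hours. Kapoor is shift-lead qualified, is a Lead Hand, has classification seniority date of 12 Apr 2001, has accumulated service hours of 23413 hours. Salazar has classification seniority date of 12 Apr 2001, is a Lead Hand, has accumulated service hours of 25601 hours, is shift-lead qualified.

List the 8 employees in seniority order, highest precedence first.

Delgado, Espinoza, Greco, Kapoor, Obi, Salazar, Tanaka, Szabo

By classification: Delgado, Espinoza, Greco, Kapoor, Obi, Salazar and Tanaka (Lead Hand); then Szabo (Operator).
Delgado, Espinoza, Greco, Kapoor, Obi, Salazar and Tanaka all have classification seniority date 12 Apr 2001, so the next rule applies.
Delgado, Espinoza, Greco, Kapoor, Obi, Salazar and Tanaka are each shift-lead qualified, so the next rule applies.
Among Delgado, Espinoza, Greco, Kapoor, Obi, Salazar and Tanaka, alphabetically by surname: Delgado before Espinoza before Greco before Kapoor before Obi before Salazar before Tanaka.
Full order: Delgado, Espinoza, Greco, Kapoor, Obi, Salazar, Tanaka, Szabo.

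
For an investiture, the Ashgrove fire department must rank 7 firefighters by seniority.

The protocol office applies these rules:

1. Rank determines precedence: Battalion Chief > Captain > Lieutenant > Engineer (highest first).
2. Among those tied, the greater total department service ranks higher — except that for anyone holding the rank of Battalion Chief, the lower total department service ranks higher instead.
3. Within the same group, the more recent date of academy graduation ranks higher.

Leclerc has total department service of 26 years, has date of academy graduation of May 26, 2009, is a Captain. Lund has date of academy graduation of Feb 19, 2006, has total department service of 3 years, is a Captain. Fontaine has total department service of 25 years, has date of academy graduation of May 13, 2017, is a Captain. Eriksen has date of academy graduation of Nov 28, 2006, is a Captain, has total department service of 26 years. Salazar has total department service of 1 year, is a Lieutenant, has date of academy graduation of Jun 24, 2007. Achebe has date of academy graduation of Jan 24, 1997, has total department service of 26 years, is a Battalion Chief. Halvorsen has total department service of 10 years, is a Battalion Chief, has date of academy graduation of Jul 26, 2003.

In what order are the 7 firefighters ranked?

By rank: Halvorsen and Achebe (Battalion Chief); then Leclerc, Eriksen, Fontaine and Lund (Captain); then Salazar (Lieutenant).
Among Halvorsen and Achebe, by total department service (lower first) (reversed rule for this group): Halvorsen (10 years) before Achebe (26 years).
Among Leclerc, Eriksen, Fontaine and Lund, by total department service (higher first): Leclerc and Eriksen (26 years) before Fontaine (25 years) before Lund (3 years).
Among Leclerc and Eriksen, by date of academy graduation (later first): Leclerc (May 26, 2009) before Eriksen (Nov 28, 2006).
Full order: Halvorsen, Achebe, Leclerc, Eriksen, Fontaine, Lund, Salazar.

Halvorsen, Achebe, Leclerc, Eriksen, Fontaine, Lund, Salazar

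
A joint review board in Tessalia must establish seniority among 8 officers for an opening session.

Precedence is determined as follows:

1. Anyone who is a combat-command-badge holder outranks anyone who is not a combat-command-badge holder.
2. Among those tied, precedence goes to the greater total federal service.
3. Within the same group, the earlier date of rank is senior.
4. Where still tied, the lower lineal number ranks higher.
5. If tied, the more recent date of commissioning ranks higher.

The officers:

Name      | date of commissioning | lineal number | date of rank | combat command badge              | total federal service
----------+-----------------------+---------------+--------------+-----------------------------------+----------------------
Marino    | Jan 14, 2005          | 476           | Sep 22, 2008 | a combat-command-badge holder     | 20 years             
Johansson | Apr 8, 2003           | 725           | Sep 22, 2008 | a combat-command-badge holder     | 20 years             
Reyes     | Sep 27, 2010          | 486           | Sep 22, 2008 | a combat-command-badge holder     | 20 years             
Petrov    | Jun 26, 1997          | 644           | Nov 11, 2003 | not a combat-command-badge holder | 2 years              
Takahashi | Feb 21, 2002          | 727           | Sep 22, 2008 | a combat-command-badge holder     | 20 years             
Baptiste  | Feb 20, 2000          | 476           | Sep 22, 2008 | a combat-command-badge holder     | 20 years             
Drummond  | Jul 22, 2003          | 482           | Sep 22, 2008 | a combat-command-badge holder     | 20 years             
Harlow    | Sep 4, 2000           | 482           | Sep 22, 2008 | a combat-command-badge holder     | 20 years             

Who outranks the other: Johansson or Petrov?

By the first rule: Marino, Baptiste, Drummond, Harlow, Reyes, Johansson and Takahashi (each a combat-command-badge holder); then Petrov (not a combat-command-badge holder).
Marino, Baptiste, Drummond, Harlow, Reyes, Johansson and Takahashi all have total federal service 20 years, so the next rule applies.
Marino, Baptiste, Drummond, Harlow, Reyes, Johansson and Takahashi all have date of rank Sep 22, 2008, so the next rule applies.
Among Marino, Baptiste, Drummond, Harlow, Reyes, Johansson and Takahashi, by lineal number (lower first): Marino and Baptiste (476) before Drummond and Harlow (482) before Reyes (486) before Johansson (725) before Takahashi (727).
Among Marino and Baptiste, by date of commissioning (later first): Marino (Jan 14, 2005) before Baptiste (Feb 20, 2000).
Among Drummond and Harlow, by date of commissioning (later first): Drummond (Jul 22, 2003) before Harlow (Sep 4, 2000).
So Johansson takes precedence.

Johansson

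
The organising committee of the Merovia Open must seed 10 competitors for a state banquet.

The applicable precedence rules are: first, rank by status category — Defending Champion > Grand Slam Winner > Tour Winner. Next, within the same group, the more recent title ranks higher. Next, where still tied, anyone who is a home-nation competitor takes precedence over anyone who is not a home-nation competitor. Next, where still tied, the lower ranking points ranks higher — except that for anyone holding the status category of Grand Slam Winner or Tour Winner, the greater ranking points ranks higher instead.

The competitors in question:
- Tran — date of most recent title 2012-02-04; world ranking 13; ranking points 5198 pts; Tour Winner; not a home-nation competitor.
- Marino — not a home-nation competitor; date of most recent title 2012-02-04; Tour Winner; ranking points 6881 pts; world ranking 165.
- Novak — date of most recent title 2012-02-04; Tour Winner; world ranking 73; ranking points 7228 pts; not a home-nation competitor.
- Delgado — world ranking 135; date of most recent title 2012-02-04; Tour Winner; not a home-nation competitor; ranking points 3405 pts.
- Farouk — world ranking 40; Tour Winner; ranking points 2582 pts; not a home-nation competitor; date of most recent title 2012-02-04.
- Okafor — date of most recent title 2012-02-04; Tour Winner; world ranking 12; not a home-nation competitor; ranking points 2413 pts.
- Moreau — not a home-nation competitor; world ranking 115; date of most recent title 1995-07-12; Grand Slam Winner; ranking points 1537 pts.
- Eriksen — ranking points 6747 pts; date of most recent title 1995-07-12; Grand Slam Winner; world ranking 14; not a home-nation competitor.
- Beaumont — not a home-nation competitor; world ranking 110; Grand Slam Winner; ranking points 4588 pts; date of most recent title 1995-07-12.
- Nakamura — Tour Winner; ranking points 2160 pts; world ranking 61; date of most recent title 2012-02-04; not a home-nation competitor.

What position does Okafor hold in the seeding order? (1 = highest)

By status category: Eriksen, Beaumont and Moreau (Grand Slam Winner); then Novak, Marino, Tran, Delgado, Farouk, Okafor and Nakamura (Tour Winner).
Eriksen, Beaumont and Moreau all have date of most recent title 1995-07-12, so the next rule applies.
Eriksen, Beaumont and Moreau are each not a home-nation competitor, so the next rule applies.
Among Eriksen, Beaumont and Moreau, by ranking points (higher first) (reversed rule for this group): Eriksen (6747 pts) before Beaumont (4588 pts) before Moreau (1537 pts).
Novak, Marino, Tran, Delgado, Farouk, Okafor and Nakamura all have date of most recent title 2012-02-04, so the next rule applies.
Novak, Marino, Tran, Delgado, Farouk, Okafor and Nakamura are each not a home-nation competitor, so the next rule applies.
Among Novak, Marino, Tran, Delgado, Farouk, Okafor and Nakamura, by ranking points (higher first) (reversed rule for this group): Novak (7228 pts) before Marino (6881 pts) before Tran (5198 pts) before Delgado (3405 pts) before Farouk (2582 pts) before Okafor (2413 pts) before Nakamura (2160 pts).
Order: Eriksen, Beaumont, Moreau, Novak, Marino, Tran, Delgado, Farouk, Okafor, Nakamura. So position 9.

9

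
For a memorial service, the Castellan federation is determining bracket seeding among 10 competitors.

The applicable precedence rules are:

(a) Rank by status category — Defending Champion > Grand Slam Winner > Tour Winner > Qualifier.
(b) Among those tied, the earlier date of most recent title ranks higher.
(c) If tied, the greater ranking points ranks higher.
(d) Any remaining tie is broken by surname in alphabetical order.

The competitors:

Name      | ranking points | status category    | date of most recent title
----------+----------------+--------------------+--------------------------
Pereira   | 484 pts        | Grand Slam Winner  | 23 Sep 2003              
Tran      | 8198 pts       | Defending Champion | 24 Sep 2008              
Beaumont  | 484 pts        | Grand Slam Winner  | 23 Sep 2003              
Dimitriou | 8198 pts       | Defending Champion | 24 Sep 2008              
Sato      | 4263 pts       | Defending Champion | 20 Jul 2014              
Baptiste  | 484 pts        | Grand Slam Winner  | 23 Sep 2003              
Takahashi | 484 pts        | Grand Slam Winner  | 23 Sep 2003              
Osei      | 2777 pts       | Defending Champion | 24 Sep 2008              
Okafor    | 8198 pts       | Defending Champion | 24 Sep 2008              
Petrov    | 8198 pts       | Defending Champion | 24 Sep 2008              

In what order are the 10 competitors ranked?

Dimitriou, Okafor, Petrov, Tran, Osei, Sato, Baptiste, Beaumont, Pereira, Takahashi

By status category: Dimitriou, Okafor, Petrov, Tran, Osei and Sato (Defending Champion); then Baptiste, Beaumont, Pereira and Takahashi (Grand Slam Winner).
Among Dimitriou, Okafor, Petrov, Tran, Osei and Sato, by date of most recent title (earlier first): Dimitriou, Okafor, Petrov, Tran and Osei (24 Sep 2008) before Sato (20 Jul 2014).
Among Dimitriou, Okafor, Petrov, Tran and Osei, by ranking points (higher first): Dimitriou, Okafor, Petrov and Tran (8198 pts) before Osei (2777 pts).
Among Dimitriou, Okafor, Petrov and Tran, alphabetically by surname: Dimitriou before Okafor before Petrov before Tran.
Baptiste, Beaumont, Pereira and Takahashi all have date of most recent title 23 Sep 2003, so the next rule applies.
Baptiste, Beaumont, Pereira and Takahashi all have ranking points 484 pts, so the next rule applies.
Among Baptiste, Beaumont, Pereira and Takahashi, alphabetically by surname: Baptiste before Beaumont before Pereira before Takahashi.
Full order: Dimitriou, Okafor, Petrov, Tran, Osei, Sato, Baptiste, Beaumont, Pereira, Takahashi.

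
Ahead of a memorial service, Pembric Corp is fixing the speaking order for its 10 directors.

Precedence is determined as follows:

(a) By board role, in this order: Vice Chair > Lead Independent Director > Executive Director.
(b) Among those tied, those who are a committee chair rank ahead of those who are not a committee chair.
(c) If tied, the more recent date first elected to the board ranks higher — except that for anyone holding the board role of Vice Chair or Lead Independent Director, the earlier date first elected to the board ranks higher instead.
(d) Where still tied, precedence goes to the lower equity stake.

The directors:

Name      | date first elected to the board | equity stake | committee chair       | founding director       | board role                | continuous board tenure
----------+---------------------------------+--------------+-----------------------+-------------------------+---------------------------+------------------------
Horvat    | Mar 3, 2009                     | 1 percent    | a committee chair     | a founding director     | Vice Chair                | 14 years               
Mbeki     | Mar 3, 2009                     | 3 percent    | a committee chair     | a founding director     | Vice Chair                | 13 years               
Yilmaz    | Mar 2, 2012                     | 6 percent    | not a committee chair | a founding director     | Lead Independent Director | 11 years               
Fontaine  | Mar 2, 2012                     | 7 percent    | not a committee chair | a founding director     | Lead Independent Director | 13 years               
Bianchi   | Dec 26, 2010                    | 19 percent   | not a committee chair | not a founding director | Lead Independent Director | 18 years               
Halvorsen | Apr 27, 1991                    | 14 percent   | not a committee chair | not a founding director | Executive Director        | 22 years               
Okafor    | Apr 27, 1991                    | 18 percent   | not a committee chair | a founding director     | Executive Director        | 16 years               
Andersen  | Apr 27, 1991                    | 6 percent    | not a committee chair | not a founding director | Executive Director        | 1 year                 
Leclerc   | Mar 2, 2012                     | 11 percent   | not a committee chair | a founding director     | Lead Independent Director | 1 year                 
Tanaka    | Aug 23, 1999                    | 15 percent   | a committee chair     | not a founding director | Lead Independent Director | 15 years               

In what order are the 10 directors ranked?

Horvat, Mbeki, Tanaka, Bianchi, Yilmaz, Fontaine, Leclerc, Andersen, Halvorsen, Okafor

By board role: Horvat and Mbeki (Vice Chair); then Tanaka, Bianchi, Yilmaz, Fontaine and Leclerc (Lead Independent Director); then Andersen, Halvorsen and Okafor (Executive Director).
Horvat and Mbeki are each a committee chair, so the next rule applies.
Horvat and Mbeki both have date first elected to the board Mar 3, 2009, so the next rule applies.
Among Horvat and Mbeki, by equity stake (lower first): Horvat (1 percent) before Mbeki (3 percent).
Among Tanaka, Bianchi, Yilmaz, Fontaine and Leclerc, a committee chair before not a committee chair: Tanaka (a committee chair) before Bianchi, Yilmaz, Fontaine and Leclerc (not a committee chair).
Among Bianchi, Yilmaz, Fontaine and Leclerc, by date first elected to the board (earlier first) (reversed rule for this group): Bianchi (Dec 26, 2010) before Yilmaz, Fontaine and Leclerc (Mar 2, 2012).
Among Yilmaz, Fontaine and Leclerc, by equity stake (lower first): Yilmaz (6 percent) before Fontaine (7 percent) before Leclerc (11 percent).
Andersen, Halvorsen and Okafor are each not a committee chair, so the next rule applies.
Andersen, Halvorsen and Okafor all have date first elected to the board Apr 27, 1991, so the next rule applies.
Among Andersen, Halvorsen and Okafor, by equity stake (lower first): Andersen (6 percent) before Halvorsen (14 percent) before Okafor (18 percent).
Full order: Horvat, Mbeki, Tanaka, Bianchi, Yilmaz, Fontaine, Leclerc, Andersen, Halvorsen, Okafor.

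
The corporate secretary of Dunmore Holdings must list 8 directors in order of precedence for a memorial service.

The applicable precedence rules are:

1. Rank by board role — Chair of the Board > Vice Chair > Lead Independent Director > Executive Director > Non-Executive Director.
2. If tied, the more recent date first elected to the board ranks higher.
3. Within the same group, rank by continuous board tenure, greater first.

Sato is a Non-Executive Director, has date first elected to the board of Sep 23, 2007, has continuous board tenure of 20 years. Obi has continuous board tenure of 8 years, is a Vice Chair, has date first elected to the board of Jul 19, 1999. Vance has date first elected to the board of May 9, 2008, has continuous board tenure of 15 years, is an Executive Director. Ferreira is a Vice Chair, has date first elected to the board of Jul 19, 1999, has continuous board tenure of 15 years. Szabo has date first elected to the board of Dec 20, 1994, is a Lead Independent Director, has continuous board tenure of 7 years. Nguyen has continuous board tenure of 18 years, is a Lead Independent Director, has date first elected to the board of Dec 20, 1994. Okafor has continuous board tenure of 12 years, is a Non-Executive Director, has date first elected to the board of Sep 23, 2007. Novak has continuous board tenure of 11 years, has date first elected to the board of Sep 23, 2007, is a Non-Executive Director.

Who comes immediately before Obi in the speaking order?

Ferreira

By board role: Ferreira and Obi (Vice Chair); then Nguyen and Szabo (Lead Independent Director); then Vance (Executive Director); then Sato, Okafor and Novak (Non-Executive Director).
Ferreira and Obi both have date first elected to the board Jul 19, 1999, so the next rule applies.
Among Ferreira and Obi, by continuous board tenure (higher first): Ferreira (15 years) before Obi (8 years).
Nguyen and Szabo both have date first elected to the board Dec 20, 1994, so the next rule applies.
Among Nguyen and Szabo, by continuous board tenure (higher first): Nguyen (18 years) before Szabo (7 years).
Sato, Okafor and Novak all have date first elected to the board Sep 23, 2007, so the next rule applies.
Among Sato, Okafor and Novak, by continuous board tenure (higher first): Sato (20 years) before Okafor (12 years) before Novak (11 years).
Order: Ferreira, Obi, Nguyen, Szabo, Vance, Sato, Okafor, Novak.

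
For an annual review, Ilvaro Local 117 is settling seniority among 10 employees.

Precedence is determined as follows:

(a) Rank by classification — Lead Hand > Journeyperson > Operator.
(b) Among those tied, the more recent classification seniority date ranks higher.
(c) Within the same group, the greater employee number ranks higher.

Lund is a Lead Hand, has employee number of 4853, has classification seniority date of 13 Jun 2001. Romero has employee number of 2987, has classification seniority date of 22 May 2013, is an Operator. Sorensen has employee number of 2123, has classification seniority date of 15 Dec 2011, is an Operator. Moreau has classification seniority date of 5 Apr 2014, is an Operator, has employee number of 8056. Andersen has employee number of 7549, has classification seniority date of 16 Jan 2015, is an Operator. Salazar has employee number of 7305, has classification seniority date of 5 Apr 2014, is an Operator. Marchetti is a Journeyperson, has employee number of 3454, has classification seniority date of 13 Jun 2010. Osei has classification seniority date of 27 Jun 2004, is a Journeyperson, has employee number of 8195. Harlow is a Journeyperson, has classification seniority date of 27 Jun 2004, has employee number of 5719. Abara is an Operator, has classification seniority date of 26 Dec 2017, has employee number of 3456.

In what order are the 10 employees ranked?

Lund, Marchetti, Osei, Harlow, Abara, Andersen, Moreau, Salazar, Romero, Sorensen

By classification: Lund (Lead Hand); then Marchetti, Osei and Harlow (Journeyperson); then Abara, Andersen, Moreau, Salazar, Romero and Sorensen (Operator).
Among Marchetti, Osei and Harlow, by classification seniority date (later first): Marchetti (13 Jun 2010) before Osei and Harlow (27 Jun 2004).
Among Osei and Harlow, by employee number (higher first): Osei (8195) before Harlow (5719).
Among Abara, Andersen, Moreau, Salazar, Romero and Sorensen, by classification seniority date (later first): Abara (26 Dec 2017) before Andersen (16 Jan 2015) before Moreau and Salazar (5 Apr 2014) before Romero (22 May 2013) before Sorensen (15 Dec 2011).
Among Moreau and Salazar, by employee number (higher first): Moreau (8056) before Salazar (7305).
Full order: Lund, Marchetti, Osei, Harlow, Abara, Andersen, Moreau, Salazar, Romero, Sorensen.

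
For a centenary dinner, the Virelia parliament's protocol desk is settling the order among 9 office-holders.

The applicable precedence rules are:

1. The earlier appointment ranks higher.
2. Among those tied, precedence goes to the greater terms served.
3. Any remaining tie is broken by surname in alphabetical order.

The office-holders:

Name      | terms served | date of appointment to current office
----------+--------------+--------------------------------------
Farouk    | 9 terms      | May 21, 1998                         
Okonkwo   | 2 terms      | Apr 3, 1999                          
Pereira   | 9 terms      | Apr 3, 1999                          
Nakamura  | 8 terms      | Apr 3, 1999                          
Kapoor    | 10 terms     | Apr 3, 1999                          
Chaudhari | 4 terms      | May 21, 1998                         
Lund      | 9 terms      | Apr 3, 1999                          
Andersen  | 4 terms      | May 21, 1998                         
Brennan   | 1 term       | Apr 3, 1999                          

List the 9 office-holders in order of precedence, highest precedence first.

Farouk, Andersen, Chaudhari, Kapoor, Lund, Pereira, Nakamura, Okonkwo, Brennan

By date of appointment to current office (earlier first): Farouk, Andersen and Chaudhari (each May 21, 1998); then Kapoor, Lund, Pereira, Nakamura, Okonkwo and Brennan (each Apr 3, 1999).
Among Farouk, Andersen and Chaudhari, by terms served (higher first): Farouk (9 terms) before Andersen and Chaudhari (4 terms).
Among Andersen and Chaudhari, alphabetically by surname: Andersen before Chaudhari.
Among Kapoor, Lund, Pereira, Nakamura, Okonkwo and Brennan, by terms served (higher first): Kapoor (10 terms) before Lund and Pereira (9 terms) before Nakamura (8 terms) before Okonkwo (2 terms) before Brennan (1 term).
Among Lund and Pereira, alphabetically by surname: Lund before Pereira.
Full order: Farouk, Andersen, Chaudhari, Kapoor, Lund, Pereira, Nakamura, Okonkwo, Brennan.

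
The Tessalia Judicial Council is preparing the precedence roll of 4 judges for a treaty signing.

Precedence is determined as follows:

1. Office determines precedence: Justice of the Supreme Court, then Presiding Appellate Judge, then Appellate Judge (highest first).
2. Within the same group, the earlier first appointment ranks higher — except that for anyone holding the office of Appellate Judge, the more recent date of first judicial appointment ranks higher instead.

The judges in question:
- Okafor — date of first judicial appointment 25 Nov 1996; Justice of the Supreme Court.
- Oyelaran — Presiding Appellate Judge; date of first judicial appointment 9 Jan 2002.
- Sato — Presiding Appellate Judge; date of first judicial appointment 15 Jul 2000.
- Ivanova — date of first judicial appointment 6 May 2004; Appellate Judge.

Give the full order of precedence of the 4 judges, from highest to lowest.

Okafor, Sato, Oyelaran, Ivanova

By office: Okafor (Justice of the Supreme Court); then Sato and Oyelaran (Presiding Appellate Judge); then Ivanova (Appellate Judge).
Among Sato and Oyelaran, by date of first judicial appointment (earlier first): Sato (15 Jul 2000) before Oyelaran (9 Jan 2002).
Full order: Okafor, Sato, Oyelaran, Ivanova.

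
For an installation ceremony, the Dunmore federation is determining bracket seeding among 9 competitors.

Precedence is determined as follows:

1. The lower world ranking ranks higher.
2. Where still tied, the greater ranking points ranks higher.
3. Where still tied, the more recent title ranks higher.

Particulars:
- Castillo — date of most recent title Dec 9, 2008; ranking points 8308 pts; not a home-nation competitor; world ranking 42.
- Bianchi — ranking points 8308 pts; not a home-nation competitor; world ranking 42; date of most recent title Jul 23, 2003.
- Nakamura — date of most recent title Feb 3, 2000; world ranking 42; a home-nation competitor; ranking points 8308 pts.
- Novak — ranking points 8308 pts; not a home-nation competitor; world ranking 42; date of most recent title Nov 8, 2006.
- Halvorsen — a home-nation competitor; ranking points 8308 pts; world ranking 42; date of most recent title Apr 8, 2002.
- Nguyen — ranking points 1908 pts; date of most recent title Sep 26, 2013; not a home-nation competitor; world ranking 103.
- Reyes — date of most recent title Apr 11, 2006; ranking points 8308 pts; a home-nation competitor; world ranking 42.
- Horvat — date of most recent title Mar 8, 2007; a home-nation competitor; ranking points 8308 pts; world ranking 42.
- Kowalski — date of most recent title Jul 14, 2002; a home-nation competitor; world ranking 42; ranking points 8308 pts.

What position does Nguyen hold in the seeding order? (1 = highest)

9

By world ranking (lower first): Castillo, Horvat, Novak, Reyes, Bianchi, Kowalski, Halvorsen and Nakamura (each 42); then Nguyen (103).
Castillo, Horvat, Novak, Reyes, Bianchi, Kowalski, Halvorsen and Nakamura all have ranking points 8308 pts, so the next rule applies.
Among Castillo, Horvat, Novak, Reyes, Bianchi, Kowalski, Halvorsen and Nakamura, by date of most recent title (later first): Castillo (Dec 9, 2008) before Horvat (Mar 8, 2007) before Novak (Nov 8, 2006) before Reyes (Apr 11, 2006) before Bianchi (Jul 23, 2003) before Kowalski (Jul 14, 2002) before Halvorsen (Apr 8, 2002) before Nakamura (Feb 3, 2000).
Order: Castillo, Horvat, Novak, Reyes, Bianchi, Kowalski, Halvorsen, Nakamura, Nguyen. So position 9.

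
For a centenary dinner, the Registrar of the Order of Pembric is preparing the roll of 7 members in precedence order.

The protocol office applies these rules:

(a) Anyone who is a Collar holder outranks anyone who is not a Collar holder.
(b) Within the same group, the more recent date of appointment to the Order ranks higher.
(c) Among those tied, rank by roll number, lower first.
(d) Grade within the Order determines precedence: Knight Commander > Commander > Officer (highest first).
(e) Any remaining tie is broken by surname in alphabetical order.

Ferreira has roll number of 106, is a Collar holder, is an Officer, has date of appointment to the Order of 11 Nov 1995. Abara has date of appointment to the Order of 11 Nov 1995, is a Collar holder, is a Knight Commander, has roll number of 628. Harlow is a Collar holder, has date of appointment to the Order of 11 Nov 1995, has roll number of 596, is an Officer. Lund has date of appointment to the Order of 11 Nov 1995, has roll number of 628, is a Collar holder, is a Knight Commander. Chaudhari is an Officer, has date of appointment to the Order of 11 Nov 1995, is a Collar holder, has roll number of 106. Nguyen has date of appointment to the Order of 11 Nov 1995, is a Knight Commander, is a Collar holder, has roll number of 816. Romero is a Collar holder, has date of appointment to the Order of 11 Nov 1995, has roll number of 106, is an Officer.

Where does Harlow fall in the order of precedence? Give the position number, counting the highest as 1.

4

By the first rule: Chaudhari, Ferreira, Romero, Harlow, Abara, Lund and Nguyen (each a Collar holder).
Chaudhari, Ferreira, Romero, Harlow, Abara, Lund and Nguyen all have date of appointment to the Order 11 Nov 1995, so the next rule applies.
Among Chaudhari, Ferreira, Romero, Harlow, Abara, Lund and Nguyen, by roll number (lower first): Chaudhari, Ferreira and Romero (106) before Harlow (596) before Abara and Lund (628) before Nguyen (816).
Chaudhari, Ferreira and Romero are each Officer, so the next rule applies.
Among Chaudhari, Ferreira and Romero, alphabetically by surname: Chaudhari before Ferreira before Romero.
Abara and Lund are each Knight Commander, so the next rule applies.
Among Abara and Lund, alphabetically by surname: Abara before Lund.
Order: Chaudhari, Ferreira, Romero, Harlow, Abara, Lund, Nguyen. So position 4.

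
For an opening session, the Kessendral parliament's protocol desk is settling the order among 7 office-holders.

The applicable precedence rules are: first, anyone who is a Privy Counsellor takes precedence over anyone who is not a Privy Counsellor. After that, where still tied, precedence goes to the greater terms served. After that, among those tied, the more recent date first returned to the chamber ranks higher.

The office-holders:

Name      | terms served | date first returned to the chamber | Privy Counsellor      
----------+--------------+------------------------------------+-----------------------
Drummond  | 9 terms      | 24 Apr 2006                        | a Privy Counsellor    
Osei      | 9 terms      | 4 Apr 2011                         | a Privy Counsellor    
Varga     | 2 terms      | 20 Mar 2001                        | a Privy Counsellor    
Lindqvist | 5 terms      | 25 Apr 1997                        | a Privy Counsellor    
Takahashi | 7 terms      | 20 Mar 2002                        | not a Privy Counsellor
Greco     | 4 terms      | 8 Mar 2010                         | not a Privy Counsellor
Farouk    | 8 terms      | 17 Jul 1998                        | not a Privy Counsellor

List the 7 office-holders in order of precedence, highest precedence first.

By the first rule: Osei, Drummond, Lindqvist and Varga (each a Privy Counsellor); then Farouk, Takahashi and Greco (each not a Privy Counsellor).
Among Osei, Drummond, Lindqvist and Varga, by terms served (higher first): Osei and Drummond (9 terms) before Lindqvist (5 terms) before Varga (2 terms).
Among Osei and Drummond, by date first returned to the chamber (later first): Osei (4 Apr 2011) before Drummond (24 Apr 2006).
Among Farouk, Takahashi and Greco, by terms served (higher first): Farouk (8 terms) before Takahashi (7 terms) before Greco (4 terms).
Full order: Osei, Drummond, Lindqvist, Varga, Farouk, Takahashi, Greco.

Osei, Drummond, Lindqvist, Varga, Farouk, Takahashi, Greco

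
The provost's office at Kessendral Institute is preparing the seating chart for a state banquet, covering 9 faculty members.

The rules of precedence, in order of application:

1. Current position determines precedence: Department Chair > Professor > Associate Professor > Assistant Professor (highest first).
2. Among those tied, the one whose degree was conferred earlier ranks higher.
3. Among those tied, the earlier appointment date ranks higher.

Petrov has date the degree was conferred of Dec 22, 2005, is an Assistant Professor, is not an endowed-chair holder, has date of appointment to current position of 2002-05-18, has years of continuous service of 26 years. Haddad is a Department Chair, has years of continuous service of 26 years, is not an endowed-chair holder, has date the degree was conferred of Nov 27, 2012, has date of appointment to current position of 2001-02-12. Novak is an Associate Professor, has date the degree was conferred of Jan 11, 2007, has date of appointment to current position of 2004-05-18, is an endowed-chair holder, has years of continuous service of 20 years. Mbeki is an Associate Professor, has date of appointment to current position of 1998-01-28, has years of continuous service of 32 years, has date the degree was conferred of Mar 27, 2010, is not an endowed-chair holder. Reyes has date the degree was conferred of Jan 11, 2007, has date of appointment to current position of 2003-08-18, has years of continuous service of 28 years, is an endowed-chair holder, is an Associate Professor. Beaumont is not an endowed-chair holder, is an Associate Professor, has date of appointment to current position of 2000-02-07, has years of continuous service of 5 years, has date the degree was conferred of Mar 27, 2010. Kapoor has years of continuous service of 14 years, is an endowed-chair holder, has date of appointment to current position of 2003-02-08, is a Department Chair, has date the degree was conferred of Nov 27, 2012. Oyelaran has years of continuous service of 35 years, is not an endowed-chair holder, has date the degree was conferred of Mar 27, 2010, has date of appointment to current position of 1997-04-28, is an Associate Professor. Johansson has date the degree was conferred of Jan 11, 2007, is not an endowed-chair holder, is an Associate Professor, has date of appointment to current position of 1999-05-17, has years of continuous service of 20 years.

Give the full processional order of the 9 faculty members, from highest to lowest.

Haddad, Kapoor, Johansson, Reyes, Novak, Oyelaran, Mbeki, Beaumont, Petrov

By current position: Haddad and Kapoor (Department Chair); then Johansson, Reyes, Novak, Oyelaran, Mbeki and Beaumont (Associate Professor); then Petrov (Assistant Professor).
Haddad and Kapoor both have date the degree was conferred Nov 27, 2012, so the next rule applies.
Among Haddad and Kapoor, by date of appointment to current position (earlier first): Haddad (2001-02-12) before Kapoor (2003-02-08).
Among Johansson, Reyes, Novak, Oyelaran, Mbeki and Beaumont, by date the degree was conferred (earlier first): Johansson, Reyes and Novak (Jan 11, 2007) before Oyelaran, Mbeki and Beaumont (Mar 27, 2010).
Among Johansson, Reyes and Novak, by date of appointment to current position (earlier first): Johansson (1999-05-17) before Reyes (2003-08-18) before Novak (2004-05-18).
Among Oyelaran, Mbeki and Beaumont, by date of appointment to current position (earlier first): Oyelaran (1997-04-28) before Mbeki (1998-01-28) before Beaumont (2000-02-07).
Full order: Haddad, Kapoor, Johansson, Reyes, Novak, Oyelaran, Mbeki, Beaumont, Petrov.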